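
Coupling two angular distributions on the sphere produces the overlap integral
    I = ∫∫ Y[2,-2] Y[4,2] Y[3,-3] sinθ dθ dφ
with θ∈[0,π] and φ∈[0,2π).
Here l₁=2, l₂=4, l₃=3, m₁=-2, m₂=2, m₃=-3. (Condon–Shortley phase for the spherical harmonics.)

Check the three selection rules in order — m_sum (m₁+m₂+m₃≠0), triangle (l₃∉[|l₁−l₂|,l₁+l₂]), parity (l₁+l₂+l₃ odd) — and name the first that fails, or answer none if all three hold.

m_sum

azimuthal sum: -2 + 2 − 3 = -3  ✗
2 ≤ 3 ≤ 6 (triangle on l)
L = 2 + 4 + 3 = 9 (odd)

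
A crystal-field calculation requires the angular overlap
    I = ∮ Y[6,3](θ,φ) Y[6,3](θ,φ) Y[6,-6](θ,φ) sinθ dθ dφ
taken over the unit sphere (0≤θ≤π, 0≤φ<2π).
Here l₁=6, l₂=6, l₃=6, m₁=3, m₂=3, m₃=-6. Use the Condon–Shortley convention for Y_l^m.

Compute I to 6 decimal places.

Checks pass: Σm=0; 18 even; l₃=6∈[0,12].
(2·6+1)(2·6+1)(2·6+1) = 2197
Δ: 6! 6! 6! / 19! → 1/325909584
sum: t=0:+1/373248000 t=1:−1/1728000 t=2:+1/110592 t=3:−1/46656 t=4:+1/110592 t=5:−1/1728000 t=6:+1/373248000 = -7/1555200
3j²(6 6 6; 0 0 0) = Δ·Π!·Σ² = 400/46189  (sign -1)
sum: t=3:−1/18662400 = -1/18662400
3j²(6 6 6; 3 3 -6) = Δ·Π!·Σ² = 84/4199  (sign -1)
combine: 4πI² = 2197·400/46189·84/4199 = 436800/1147619
take √, sign +1: I = 0.17403537

0.174035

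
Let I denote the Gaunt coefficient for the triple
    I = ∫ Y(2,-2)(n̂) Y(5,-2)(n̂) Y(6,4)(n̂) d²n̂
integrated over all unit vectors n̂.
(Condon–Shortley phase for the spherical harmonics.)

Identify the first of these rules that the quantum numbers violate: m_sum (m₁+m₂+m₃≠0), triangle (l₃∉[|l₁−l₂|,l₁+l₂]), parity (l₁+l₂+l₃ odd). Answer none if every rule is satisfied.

parity

m₁+m₂+m₃ = -2 − 2 + 4 = 0  ✓
triangle: |2−5|=3 ≤ l₃=6 ≤ 2+5=7  ✓
parity: l₁+l₂+l₃ = 13 is odd  ✗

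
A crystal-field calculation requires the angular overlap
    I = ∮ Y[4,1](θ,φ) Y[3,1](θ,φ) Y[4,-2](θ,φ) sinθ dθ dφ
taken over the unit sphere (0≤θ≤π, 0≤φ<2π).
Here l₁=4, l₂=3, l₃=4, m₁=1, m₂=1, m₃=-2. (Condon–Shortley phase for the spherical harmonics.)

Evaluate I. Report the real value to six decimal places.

L=11 odd ⇒ parity kills the (l;000) factor ⇒ I = 0

0.000000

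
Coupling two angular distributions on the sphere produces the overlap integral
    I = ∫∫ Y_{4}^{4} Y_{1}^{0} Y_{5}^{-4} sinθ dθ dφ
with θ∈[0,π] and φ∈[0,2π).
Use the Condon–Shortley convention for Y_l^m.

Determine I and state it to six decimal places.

Rules hold: Σm=0, L=10 even, 3≤5≤5.
N = 9·3·11 = 297
Δ = 0!·8!·2!/11! = 1/495
Racah Σ t=0..0: t=0:+1/576 = 1/576
⇒ 3j(4 1 5; 0 0 0)² = 5/99, sgn -1
Racah Σ t=0..0: t=0:+1/40320 = 1/40320
⇒ 3j(4 1 5; 4 0 -4)² = 1/55, sgn -1
4πI² = N·(3j₀)²·(3jₘ)² = 3/11
I = +1·√(0.272727/4π) = 0.14731920

0.147319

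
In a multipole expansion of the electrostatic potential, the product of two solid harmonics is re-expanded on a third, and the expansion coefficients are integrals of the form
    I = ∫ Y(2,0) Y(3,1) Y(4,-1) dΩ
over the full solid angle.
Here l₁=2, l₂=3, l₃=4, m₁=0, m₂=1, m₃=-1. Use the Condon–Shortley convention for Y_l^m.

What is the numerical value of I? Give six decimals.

l₁+l₂+l₃=9 is odd: 3j(l;000)=0 ⇒ I=0

0.000000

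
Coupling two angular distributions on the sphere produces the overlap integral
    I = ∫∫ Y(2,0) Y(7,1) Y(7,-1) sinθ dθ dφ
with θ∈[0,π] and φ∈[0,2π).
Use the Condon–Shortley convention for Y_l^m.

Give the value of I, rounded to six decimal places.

-0.151274

m-sum 0 ✓  L=16 even ✓  5≤7≤9 ✓
Π(2lᵢ+1) = 5×15×15 = 1125
triangle coeff Δ(2,7,7) = 1/185640
Σ_t [0,2]: t=0:+1/2419200 t=1:−1/518400 t=2:+1/2419200 = -1/907200
(3j)²=56/3315 [(2 7 7; 0 0 0)], sign=+1
Σ_t [0,2]: t=0:+1/3870720 t=1:−1/604800 t=2:+1/2073600 = -53/58060800
(3j)²=2809/185640 [(2 7 7; 0 1 -1)], sign=-1
⇒ 4πI² = 14045/48841
I = (-1)√(14045/48841/(4π)) = -0.15127378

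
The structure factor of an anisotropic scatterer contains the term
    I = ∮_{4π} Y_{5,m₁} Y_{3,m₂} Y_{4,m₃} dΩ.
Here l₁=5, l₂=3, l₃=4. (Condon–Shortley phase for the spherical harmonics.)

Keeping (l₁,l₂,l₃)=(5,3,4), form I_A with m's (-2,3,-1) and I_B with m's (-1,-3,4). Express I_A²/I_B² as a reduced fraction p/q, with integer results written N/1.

25/2

Same 5,3,4: normalisation and zero-m 3j drop out of the ratio.
A: Δ: 4! 6! 2! / 13! → 1/180180; sum: t=4:+1/1728 = 1/1728; 3j²(5 3 4; -2 3 -1) = Δ·Π!·Σ² = 25/858  (sign -1)
B: Δ: 4! 6! 2! / 13! → 1/180180; sum: t=0:+1/34560 = 1/34560; 3j²(5 3 4; -1 -3 4) = Δ·Π!·Σ² = 1/429  (sign +1)
I_A²/I_B² = (25/858)/(1/429) = 25/2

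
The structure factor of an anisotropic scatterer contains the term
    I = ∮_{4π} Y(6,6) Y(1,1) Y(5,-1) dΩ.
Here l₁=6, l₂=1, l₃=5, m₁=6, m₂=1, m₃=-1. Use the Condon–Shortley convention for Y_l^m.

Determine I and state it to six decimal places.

0.000000

m-sum = 6 + 1 − 1 = 6 ≠ 0 ⇒ I = 0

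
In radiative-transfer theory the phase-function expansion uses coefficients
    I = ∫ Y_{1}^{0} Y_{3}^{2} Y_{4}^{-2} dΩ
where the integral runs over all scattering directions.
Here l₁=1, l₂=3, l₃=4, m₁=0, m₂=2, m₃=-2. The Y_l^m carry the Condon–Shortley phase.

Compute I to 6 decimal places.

Rules hold: Σm=0, L=8 even, 2≤4≤4.
N = 3·7·9 = 189
Δ = 0!·2!·6!/9! = 1/252
Racah Σ t=0..0: t=0:+1/36 = 1/36
⇒ 3j(1 3 4; 0 0 0)² = 4/63, sgn +1
Racah Σ t=0..0: t=0:+1/120 = 1/120
⇒ 3j(1 3 4; 0 2 -2)² = 1/21, sgn +1
4πI² = N·(3j₀)²·(3jₘ)² = 4/7
I = +1·√(0.571429/4π) = 0.21324362

0.213244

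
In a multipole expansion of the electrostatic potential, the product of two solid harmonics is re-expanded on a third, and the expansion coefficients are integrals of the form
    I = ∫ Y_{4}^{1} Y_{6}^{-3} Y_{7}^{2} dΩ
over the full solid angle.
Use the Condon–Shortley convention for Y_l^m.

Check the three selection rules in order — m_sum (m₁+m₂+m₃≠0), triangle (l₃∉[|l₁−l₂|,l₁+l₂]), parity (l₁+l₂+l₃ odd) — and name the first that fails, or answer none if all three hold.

m₁+m₂+m₃ = 1 − 3 + 2 = 0  ✓
triangle: |4−6|=2 ≤ l₃=7 ≤ 4+6=10  ✓
parity: l₁+l₂+l₃ = 17 is odd  ✗

parity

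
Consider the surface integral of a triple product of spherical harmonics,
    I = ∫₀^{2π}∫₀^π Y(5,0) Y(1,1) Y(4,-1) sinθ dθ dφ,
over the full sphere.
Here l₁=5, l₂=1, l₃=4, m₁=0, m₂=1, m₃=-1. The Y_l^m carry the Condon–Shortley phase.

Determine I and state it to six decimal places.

0.155288

m-sum 0 ✓  L=10 even ✓  4≤4≤6 ✓
Π(2lᵢ+1) = 11×3×9 = 297
triangle coeff Δ(5,1,4) = 1/495
Σ_t [1,1]: t=1:−1/576 = -1/576
(3j)²=5/99 [(5 1 4; 0 0 0)], sign=-1
Σ_t [2,2]: t=2:+1/1440 = 1/1440
(3j)²=2/99 [(5 1 4; 0 1 -1)], sign=-1
⇒ 4πI² = 10/33
I = (+1)√(10/33/(4π)) = 0.15528807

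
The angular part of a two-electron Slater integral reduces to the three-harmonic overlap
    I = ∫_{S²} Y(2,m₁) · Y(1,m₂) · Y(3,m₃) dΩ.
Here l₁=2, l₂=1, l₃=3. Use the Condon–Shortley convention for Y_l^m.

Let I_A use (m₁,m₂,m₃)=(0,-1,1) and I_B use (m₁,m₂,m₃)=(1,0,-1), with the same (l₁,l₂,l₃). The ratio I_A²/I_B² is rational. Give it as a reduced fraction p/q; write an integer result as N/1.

3/4

Shared (l₁,l₂,l₃)=(2,1,3): N and (l;000)² cancel in I_A²/I_B².
A: Δ = 0!·4!·2!/7! = 1/105; Racah Σ t=0..0: t=0:+1/8 = 1/8; ⇒ 3j(2 1 3; 0 -1 1)² = 2/35, sgn +1
B: Δ = 0!·4!·2!/7! = 1/105; Racah Σ t=0..0: t=0:+1/6 = 1/6; ⇒ 3j(2 1 3; 1 0 -1)² = 8/105, sgn +1
I_A²/I_B² = (2/35)/(8/105) = 3/4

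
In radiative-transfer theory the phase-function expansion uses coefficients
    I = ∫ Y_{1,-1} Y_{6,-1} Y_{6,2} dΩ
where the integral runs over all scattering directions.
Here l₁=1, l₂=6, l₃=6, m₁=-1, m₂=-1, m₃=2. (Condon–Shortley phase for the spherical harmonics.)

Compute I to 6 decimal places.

L=13 odd ⇒ parity kills the (l;000) factor ⇒ I = 0

0.000000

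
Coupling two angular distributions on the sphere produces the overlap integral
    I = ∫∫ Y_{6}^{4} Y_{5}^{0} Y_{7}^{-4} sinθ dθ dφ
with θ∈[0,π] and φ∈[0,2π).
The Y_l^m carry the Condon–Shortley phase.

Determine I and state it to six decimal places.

-0.129992

m-sum 0 ✓  L=18 even ✓  1≤7≤11 ✓
Π(2lᵢ+1) = 13×11×15 = 2145
triangle coeff Δ(6,5,7) = 1/174594420
Σ_t [0,4]: t=0:+1/4147200 t=1:−1/207360 t=2:+1/82944 t=3:−1/207360 t=4:+1/4147200 = 1/345600
(3j)²=420/46189 [(6 5 7; 0 0 0)], sign=-1
Σ_t [0,2]: t=0:+1/4147200 t=1:−1/1451520 t=2:+1/5806080 = -1/3628800
(3j)²=320/29393 [(6 5 7; 4 0 -4)], sign=+1
⇒ 4πI² = 288000/1356277
I = (-1)√(288000/1356277/(4π)) = -0.12999215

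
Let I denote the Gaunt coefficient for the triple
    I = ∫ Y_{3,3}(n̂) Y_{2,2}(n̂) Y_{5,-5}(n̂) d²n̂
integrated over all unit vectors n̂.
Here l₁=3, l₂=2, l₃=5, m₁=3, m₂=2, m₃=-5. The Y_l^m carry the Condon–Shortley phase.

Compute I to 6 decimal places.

-0.347235

Checks pass: Σm=0; 10 even; l₃=5∈[1,5].
(2·3+1)(2·2+1)(2·5+1) = 385
Δ: 0! 6! 4! / 11! → 1/2310
sum: t=0:+1/144 = 1/144
3j²(3 2 5; 0 0 0) = Δ·Π!·Σ² = 10/231  (sign -1)
sum: t=0:+1/17280 = 1/17280
3j²(3 2 5; 3 2 -5) = Δ·Π!·Σ² = 1/11  (sign +1)
combine: 4πI² = 385·10/231·1/11 = 50/33
take √, sign -1: I = -0.34723469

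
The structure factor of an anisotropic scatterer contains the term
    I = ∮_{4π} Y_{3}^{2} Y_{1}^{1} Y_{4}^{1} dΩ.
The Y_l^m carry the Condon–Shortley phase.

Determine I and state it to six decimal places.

m-sum = 2 + 1 + 1 = 4 ≠ 0 ⇒ I = 0

0.000000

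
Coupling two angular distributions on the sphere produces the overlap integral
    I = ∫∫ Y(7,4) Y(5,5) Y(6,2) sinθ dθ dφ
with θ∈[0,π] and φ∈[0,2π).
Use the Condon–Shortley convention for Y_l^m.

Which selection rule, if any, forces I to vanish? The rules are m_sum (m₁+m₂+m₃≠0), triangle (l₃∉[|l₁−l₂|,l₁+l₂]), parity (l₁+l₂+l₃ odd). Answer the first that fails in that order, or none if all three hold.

m_sum

azimuthal sum: 4 + 5 + 2 = 11  ✗
2 ≤ 6 ≤ 12 (triangle on l)
L = 7 + 5 + 6 = 18 (even)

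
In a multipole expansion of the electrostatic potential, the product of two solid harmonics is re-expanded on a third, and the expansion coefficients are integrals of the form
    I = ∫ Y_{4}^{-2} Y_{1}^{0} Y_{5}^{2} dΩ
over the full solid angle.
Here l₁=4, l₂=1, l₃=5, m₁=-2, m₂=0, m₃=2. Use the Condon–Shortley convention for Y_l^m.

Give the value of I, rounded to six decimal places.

Rules hold: Σm=0, L=10 even, 3≤5≤5.
N = 9·3·11 = 297
Δ = 0!·8!·2!/11! = 1/495
Racah Σ t=0..0: t=0:+1/576 = 1/576
⇒ 3j(4 1 5; 0 0 0)² = 5/99, sgn -1
Racah Σ t=0..0: t=0:+1/1440 = 1/1440
⇒ 3j(4 1 5; -2 0 2)² = 7/165, sgn -1
4πI² = N·(3j₀)²·(3jₘ)² = 7/11
I = +1·√(0.636364/4π) = 0.22503380

0.225034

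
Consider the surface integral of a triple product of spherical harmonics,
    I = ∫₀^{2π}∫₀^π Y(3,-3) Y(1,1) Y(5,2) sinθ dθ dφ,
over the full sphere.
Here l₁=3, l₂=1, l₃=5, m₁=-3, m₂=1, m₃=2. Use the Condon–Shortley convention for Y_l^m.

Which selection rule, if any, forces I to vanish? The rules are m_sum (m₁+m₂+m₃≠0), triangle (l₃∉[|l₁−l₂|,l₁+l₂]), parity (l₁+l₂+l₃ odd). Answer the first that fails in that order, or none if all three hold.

triangle

Σmᵢ = 0  ✓
l₃∈[|l₁−l₂|,l₁+l₂]=[2,4], have l₃=5  ✗
Σlᵢ = 9 ⇒ odd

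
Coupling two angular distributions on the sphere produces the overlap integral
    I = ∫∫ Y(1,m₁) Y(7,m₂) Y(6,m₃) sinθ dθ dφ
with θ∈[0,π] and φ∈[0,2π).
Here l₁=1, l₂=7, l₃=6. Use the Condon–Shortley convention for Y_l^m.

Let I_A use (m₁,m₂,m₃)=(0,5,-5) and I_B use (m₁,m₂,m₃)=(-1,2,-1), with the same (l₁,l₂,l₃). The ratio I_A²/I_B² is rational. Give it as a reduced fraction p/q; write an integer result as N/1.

l's match ⇒ only the (l;m) 3-j factors differ between A and B.
A: triangle coeff Δ(1,7,6) = 1/1365; Σ_t [1,1]: t=1:−1/39916800 = -1/39916800; (3j)²=8/455 [(1 7 6; 0 5 -5)], sign=+1
B: triangle coeff Δ(1,7,6) = 1/1365; Σ_t [2,2]: t=2:+1/1209600 = 1/1209600; (3j)²=12/455 [(1 7 6; -1 2 -1)], sign=-1
I_A²/I_B² = (8/455)/(12/455) = 2/3

2/3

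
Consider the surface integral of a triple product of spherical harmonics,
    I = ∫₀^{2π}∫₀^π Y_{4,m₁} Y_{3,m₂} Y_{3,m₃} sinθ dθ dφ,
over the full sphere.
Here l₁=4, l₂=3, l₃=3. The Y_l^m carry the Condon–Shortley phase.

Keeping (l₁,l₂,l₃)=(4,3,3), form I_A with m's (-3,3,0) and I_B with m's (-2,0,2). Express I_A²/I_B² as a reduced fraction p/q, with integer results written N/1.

21/1

Shared (l₁,l₂,l₃)=(4,3,3): N and (l;000)² cancel in I_A²/I_B².
A: Δ = 4!·4!·2!/11! = 1/34650; Racah Σ t=4..4: t=4:+1/288 = 1/288; ⇒ 3j(4 3 3; -3 3 0)² = 1/22, sgn -1
B: Δ = 4!·4!·2!/11! = 1/34650; Racah Σ t=2..3: t=2:+1/96 t=3:−1/72 = -1/288; ⇒ 3j(4 3 3; -2 0 2)² = 1/462, sgn +1
I_A²/I_B² = (1/22)/(1/462) = 21/1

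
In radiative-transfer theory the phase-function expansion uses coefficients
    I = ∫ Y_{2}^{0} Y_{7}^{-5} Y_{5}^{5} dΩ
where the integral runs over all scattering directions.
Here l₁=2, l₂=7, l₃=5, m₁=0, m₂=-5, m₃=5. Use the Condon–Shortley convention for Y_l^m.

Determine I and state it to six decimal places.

m-sum 0 ✓  L=14 even ✓  5≤5≤9 ✓
Π(2lᵢ+1) = 5×15×11 = 825
triangle coeff Δ(2,7,5) = 1/15015
Σ_t [2,2]: t=2:+1/57600 = 1/57600
(3j)²=21/715 [(2 7 5; 0 0 0)], sign=-1
Σ_t [2,2]: t=2:+1/14515200 = 1/14515200
(3j)²=2/455 [(2 7 5; 0 -5 5)], sign=+1
⇒ 4πI² = 18/169
I = (-1)√(18/169/(4π)) = -0.09206360

-0.092064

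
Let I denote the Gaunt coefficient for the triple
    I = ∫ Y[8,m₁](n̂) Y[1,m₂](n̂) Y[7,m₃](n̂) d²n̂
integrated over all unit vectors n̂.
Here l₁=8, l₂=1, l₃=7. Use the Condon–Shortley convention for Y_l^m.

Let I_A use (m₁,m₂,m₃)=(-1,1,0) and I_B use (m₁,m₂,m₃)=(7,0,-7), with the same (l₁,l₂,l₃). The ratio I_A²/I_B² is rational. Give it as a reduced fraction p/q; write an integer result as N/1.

12/5

Same 8,1,7: normalisation and zero-m 3j drop out of the ratio.
A: Δ: 2! 14! 0! / 17! → 1/2040; sum: t=2:+1/50803200 = 1/50803200; 3j²(8 1 7; -1 1 0) = Δ·Π!·Σ² = 3/170  (sign -1)
B: Δ: 2! 14! 0! / 17! → 1/2040; sum: t=1:−1/87178291200 = -1/87178291200; 3j²(8 1 7; 7 0 -7) = Δ·Π!·Σ² = 1/136  (sign -1)
I_A²/I_B² = (3/170)/(1/136) = 12/5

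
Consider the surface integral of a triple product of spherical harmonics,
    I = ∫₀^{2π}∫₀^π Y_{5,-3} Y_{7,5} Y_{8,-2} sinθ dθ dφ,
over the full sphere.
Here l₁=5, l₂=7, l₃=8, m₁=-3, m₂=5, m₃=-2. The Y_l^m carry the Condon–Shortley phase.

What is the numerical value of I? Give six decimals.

0.146003

Checks pass: Σm=0; 20 even; l₃=8∈[2,12].
(2·5+1)(2·7+1)(2·8+1) = 2805
Δ: 4! 6! 10! / 21! → 1/814773960
sum: t=0:+1/87091200 t=1:−1/4976640 t=2:+1/2073600 t=3:−1/4976640 t=4:+1/87091200 = 1/9676800
3j²(5 7 8; 0 0 0) = Δ·Π!·Σ² = 360/46189  (sign +1)
sum: t=2:+1/10450944000 t=3:−1/261273600 t=4:+1/92897280 = 7/995328000
3j²(5 7 8; -3 5 -2) = Δ·Π!·Σ² = 1029/83980  (sign +1)
combine: 4πI² = 2805·360/46189·1029/83980 = 277830/1037153
take √, sign +1: I = 0.14600349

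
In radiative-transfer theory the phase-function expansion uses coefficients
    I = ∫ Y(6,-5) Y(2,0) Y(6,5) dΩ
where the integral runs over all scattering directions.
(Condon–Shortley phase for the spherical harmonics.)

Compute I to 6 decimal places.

Rules hold: Σm=0, L=14 even, 4≤6≤8.
N = 13·5·13 = 845
Δ = 2!·10!·2!/15! = 1/90090
Racah Σ t=0..2: t=0:+1/69120 t=1:−1/14400 t=2:+1/69120 = -7/172800
⇒ 3j(6 2 6; 0 0 0)² = 14/715, sgn -1
Racah Σ t=1..2: t=1:−1/3628800 t=2:+1/1451520 = 1/2419200
⇒ 3j(6 2 6; -5 0 5)² = 11/910, sgn -1
4πI² = N·(3j₀)²·(3jₘ)² = 1/5
I = +1·√(0.2/4π) = 0.12615663

0.126157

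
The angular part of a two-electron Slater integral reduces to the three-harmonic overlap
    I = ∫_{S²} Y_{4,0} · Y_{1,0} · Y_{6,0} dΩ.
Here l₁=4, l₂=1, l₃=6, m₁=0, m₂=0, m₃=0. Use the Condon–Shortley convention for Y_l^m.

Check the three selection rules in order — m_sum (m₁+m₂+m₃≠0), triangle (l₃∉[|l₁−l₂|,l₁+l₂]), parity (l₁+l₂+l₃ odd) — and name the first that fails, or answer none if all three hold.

triangle

azimuthal sum: 0 + 0 + 0 = 0  ✓
3 ≤ 6 ≤ 5 (triangle on l)  ✗
L = 4 + 1 + 6 = 11 (odd)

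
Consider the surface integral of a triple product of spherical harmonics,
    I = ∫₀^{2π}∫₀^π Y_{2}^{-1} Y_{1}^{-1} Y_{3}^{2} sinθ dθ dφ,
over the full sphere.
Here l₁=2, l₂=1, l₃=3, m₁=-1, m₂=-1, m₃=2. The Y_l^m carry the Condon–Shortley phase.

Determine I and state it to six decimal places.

0.261169

Rules hold: Σm=0, L=6 even, 1≤3≤3.
N = 5·3·7 = 105
Δ = 0!·4!·2!/7! = 1/105
Racah Σ t=0..0: t=0:+1/4 = 1/4
⇒ 3j(2 1 3; 0 0 0)² = 3/35, sgn -1
Racah Σ t=0..0: t=0:+1/12 = 1/12
⇒ 3j(2 1 3; -1 -1 2)² = 2/21, sgn -1
4πI² = N·(3j₀)²·(3jₘ)² = 6/7
I = +1·√(0.857143/4π) = 0.26116903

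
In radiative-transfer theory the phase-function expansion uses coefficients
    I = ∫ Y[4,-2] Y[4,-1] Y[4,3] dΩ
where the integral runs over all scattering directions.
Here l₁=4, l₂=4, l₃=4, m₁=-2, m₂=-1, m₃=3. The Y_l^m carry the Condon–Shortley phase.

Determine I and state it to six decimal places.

Checks pass: Σm=0; 12 even; l₃=4∈[0,8].
(2·4+1)(2·4+1)(2·4+1) = 729
Δ: 4! 4! 4! / 13! → 1/450450
sum: t=0:+1/13824 t=1:−1/216 t=2:+1/64 t=3:−1/216 t=4:+1/13824 = 5/768
3j²(4 4 4; 0 0 0) = Δ·Π!·Σ² = 18/1001  (sign +1)
sum: t=2:+1/576 t=3:−1/864 = 1/1728
3j²(4 4 4; -2 -1 3) = Δ·Π!·Σ² = 5/1287  (sign -1)
combine: 4πI² = 729·18/1001·5/1287 = 7290/143143
take √, sign -1: I = -0.06366105

-0.063661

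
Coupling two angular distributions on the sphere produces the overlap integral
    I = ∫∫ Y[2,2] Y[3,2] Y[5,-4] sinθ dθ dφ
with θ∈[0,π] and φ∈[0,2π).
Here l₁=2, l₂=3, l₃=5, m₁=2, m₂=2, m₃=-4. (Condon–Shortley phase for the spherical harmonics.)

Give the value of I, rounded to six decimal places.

Rules hold: Σm=0, L=10 even, 1≤5≤5.
N = 5·7·11 = 385
Δ = 0!·4!·6!/11! = 1/2310
Racah Σ t=0..0: t=0:+1/144 = 1/144
⇒ 3j(2 3 5; 0 0 0)² = 10/231, sgn -1
Racah Σ t=0..0: t=0:+1/2880 = 1/2880
⇒ 3j(2 3 5; 2 2 -4)² = 3/55, sgn -1
4πI² = N·(3j₀)²·(3jₘ)² = 10/11
I = +1·√(0.909091/4π) = 0.26896683

0.268967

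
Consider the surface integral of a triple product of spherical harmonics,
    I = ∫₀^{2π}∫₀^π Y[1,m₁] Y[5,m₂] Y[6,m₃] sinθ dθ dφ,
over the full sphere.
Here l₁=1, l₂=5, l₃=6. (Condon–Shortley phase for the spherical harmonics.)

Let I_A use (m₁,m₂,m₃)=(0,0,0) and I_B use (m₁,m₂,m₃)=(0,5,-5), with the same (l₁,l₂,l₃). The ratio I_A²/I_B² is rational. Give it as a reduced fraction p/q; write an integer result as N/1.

36/11

Shared (l₁,l₂,l₃)=(1,5,6): N and (l;000)² cancel in I_A²/I_B².
A: Δ = 0!·2!·10!/13! = 1/858; Racah Σ t=0..0: t=0:+1/14400 = 1/14400; ⇒ 3j(1 5 6; 0 0 0)² = 6/143, sgn +1
B: Δ = 0!·2!·10!/13! = 1/858; Racah Σ t=0..0: t=0:+1/3628800 = 1/3628800; ⇒ 3j(1 5 6; 0 5 -5)² = 1/78, sgn -1
I_A²/I_B² = (6/143)/(1/78) = 36/11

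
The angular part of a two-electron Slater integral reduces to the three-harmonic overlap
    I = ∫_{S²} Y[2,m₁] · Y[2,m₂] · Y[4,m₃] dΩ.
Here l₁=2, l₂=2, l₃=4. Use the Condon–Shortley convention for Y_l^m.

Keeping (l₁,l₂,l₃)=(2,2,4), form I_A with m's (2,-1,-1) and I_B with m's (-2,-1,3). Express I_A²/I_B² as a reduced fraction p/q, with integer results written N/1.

1/7

Same 2,2,4: normalisation and zero-m 3j drop out of the ratio.
A: Δ: 0! 4! 4! / 9! → 1/630; sum: t=0:+1/144 = 1/144; 3j²(2 2 4; 2 -1 -1) = Δ·Π!·Σ² = 1/126  (sign -1)
B: Δ: 0! 4! 4! / 9! → 1/630; sum: t=0:+1/144 = 1/144; 3j²(2 2 4; -2 -1 3) = Δ·Π!·Σ² = 1/18  (sign -1)
I_A²/I_B² = (1/126)/(1/18) = 1/7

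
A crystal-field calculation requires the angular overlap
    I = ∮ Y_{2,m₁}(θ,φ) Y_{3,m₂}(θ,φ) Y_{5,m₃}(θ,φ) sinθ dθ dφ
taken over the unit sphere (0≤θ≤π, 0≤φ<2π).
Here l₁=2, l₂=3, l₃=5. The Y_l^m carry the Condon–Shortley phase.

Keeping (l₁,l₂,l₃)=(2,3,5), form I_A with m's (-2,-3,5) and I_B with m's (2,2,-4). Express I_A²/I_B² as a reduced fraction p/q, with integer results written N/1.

Same 2,3,5: normalisation and zero-m 3j drop out of the ratio.
A: Δ: 0! 4! 6! / 11! → 1/2310; sum: t=0:+1/17280 = 1/17280; 3j²(2 3 5; -2 -3 5) = Δ·Π!·Σ² = 1/11  (sign +1)
B: Δ: 0! 4! 6! / 11! → 1/2310; sum: t=0:+1/2880 = 1/2880; 3j²(2 3 5; 2 2 -4) = Δ·Π!·Σ² = 3/55  (sign -1)
I_A²/I_B² = (1/11)/(3/55) = 5/3

5/3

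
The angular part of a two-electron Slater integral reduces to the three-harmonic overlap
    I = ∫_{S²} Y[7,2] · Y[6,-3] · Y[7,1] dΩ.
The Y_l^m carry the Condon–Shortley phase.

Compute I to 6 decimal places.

-0.046059

Checks pass: Σm=0; 20 even; l₃=7∈[1,13].
(2·7+1)(2·6+1)(2·7+1) = 2925
Δ: 6! 8! 6! / 21! → 1/2444321880
sum: t=0:+1/2612736000 t=1:−1/20736000 t=2:+1/1658880 t=3:−1/746496 t=4:+1/1658880 t=5:−1/20736000 t=6:+1/2612736000 = -1/4354560
3j²(7 6 7; 0 0 0) = Δ·Π!·Σ² = 1000/138567  (sign +1)
sum: t=0:+1/18662400 t=1:−1/3317760 t=2:+1/4147200 t=3:−1/37324800 = -1/29859840
3j²(7 6 7; 2 -3 1) = Δ·Π!·Σ² = 175/138567  (sign -1)
combine: 4πI² = 2925·1000/138567·175/138567 = 4375000/164109517
take √, sign -1: I = -0.04605929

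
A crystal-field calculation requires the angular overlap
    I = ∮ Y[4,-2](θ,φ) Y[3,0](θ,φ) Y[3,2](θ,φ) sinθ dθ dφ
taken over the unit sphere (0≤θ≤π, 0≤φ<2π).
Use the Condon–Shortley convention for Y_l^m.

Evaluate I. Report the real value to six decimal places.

-0.044418

Rules hold: Σm=0, L=10 even, 1≤3≤7.
N = 9·7·7 = 441
Δ = 4!·4!·2!/11! = 1/34650
Racah Σ t=1..3: t=1:−1/72 t=2:+1/16 t=3:−1/72 = 5/144
⇒ 3j(4 3 3; 0 0 0)² = 2/77, sgn -1
Racah Σ t=2..3: t=2:+1/96 t=3:−1/72 = -1/288
⇒ 3j(4 3 3; -2 0 2)² = 1/462, sgn +1
4πI² = N·(3j₀)²·(3jₘ)² = 3/121
I = -1·√(0.0247934/4π) = -0.04441841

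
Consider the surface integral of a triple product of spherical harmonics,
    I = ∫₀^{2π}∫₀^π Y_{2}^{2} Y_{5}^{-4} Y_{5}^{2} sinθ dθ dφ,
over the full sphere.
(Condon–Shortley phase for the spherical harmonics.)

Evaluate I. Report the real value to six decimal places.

-0.137240

Rules hold: Σm=0, L=12 even, 3≤5≤7.
N = 5·11·11 = 605
Δ = 2!·2!·8!/13! = 1/38610
Racah Σ t=0..2: t=0:+1/2880 t=1:−1/576 t=2:+1/2880 = -1/960
⇒ 3j(2 5 5; 0 0 0)² = 10/429, sgn +1
Racah Σ t=0..0: t=0:+1/20160 = 1/20160
⇒ 3j(2 5 5; 2 -4 2)² = 12/715, sgn -1
4πI² = N·(3j₀)²·(3jₘ)² = 40/169
I = -1·√(0.236686/4π) = -0.13724032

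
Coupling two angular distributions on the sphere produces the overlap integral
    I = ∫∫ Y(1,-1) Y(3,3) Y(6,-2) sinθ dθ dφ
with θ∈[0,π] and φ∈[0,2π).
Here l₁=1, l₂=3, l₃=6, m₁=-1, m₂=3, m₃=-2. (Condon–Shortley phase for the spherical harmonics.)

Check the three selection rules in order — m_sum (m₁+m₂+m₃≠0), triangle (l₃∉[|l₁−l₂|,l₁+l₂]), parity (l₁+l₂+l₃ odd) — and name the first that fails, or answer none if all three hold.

Σmᵢ = 0  ✓
l₃∈[|l₁−l₂|,l₁+l₂]=[2,4], have l₃=6  ✗
Σlᵢ = 10 ⇒ even

triangle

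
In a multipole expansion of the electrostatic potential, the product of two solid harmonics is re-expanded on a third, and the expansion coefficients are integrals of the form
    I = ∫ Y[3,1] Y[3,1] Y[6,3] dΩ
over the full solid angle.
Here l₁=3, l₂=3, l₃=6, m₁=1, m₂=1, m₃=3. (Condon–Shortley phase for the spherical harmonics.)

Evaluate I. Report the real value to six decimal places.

0.000000

m-sum = 1 + 1 + 3 = 5 ≠ 0 ⇒ I = 0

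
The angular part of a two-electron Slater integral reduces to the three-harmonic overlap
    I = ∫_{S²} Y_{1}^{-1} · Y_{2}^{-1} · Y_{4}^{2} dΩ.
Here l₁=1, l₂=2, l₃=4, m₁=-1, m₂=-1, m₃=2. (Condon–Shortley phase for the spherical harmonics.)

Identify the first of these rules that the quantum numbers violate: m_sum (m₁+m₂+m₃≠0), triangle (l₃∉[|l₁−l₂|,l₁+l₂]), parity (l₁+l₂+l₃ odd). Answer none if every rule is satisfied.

triangle

Σmᵢ = 0  ✓
l₃∈[|l₁−l₂|,l₁+l₂]=[1,3], have l₃=4  ✗
Σlᵢ = 7 ⇒ odd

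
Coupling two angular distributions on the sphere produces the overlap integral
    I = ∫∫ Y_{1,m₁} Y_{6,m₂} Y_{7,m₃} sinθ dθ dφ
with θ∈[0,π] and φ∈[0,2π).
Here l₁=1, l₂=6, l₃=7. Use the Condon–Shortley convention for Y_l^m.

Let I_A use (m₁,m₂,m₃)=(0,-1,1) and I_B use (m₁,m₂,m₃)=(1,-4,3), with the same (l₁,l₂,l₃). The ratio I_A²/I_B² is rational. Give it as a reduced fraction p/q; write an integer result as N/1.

8/1

Shared (l₁,l₂,l₃)=(1,6,7): N and (l;000)² cancel in I_A²/I_B².
A: Δ = 0!·2!·12!/15! = 1/1365; Racah Σ t=0..0: t=0:+1/604800 = 1/604800; ⇒ 3j(1 6 7; 0 -1 1)² = 16/455, sgn +1
B: Δ = 0!·2!·12!/15! = 1/1365; Racah Σ t=0..0: t=0:+1/14515200 = 1/14515200; ⇒ 3j(1 6 7; 1 -4 3)² = 2/455, sgn +1
I_A²/I_B² = (16/455)/(2/455) = 8/1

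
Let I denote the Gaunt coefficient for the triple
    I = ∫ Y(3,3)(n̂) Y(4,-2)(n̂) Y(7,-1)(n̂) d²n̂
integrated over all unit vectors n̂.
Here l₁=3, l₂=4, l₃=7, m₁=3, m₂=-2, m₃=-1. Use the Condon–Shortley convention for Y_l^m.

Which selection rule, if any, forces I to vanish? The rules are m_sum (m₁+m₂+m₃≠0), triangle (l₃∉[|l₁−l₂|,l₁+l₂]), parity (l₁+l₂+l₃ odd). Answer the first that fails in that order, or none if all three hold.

azimuthal sum: 3 − 2 − 1 = 0  ✓
1 ≤ 7 ≤ 7 (triangle on l)  ✓
L = 3 + 4 + 7 = 14 (even)  ✓

none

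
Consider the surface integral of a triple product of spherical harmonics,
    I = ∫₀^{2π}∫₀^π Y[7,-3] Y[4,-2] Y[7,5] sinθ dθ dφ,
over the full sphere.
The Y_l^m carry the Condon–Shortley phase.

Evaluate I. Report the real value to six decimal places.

-0.100310

Checks pass: Σm=0; 18 even; l₃=7∈[3,11].
(2·7+1)(2·4+1)(2·7+1) = 2025
Δ: 4! 10! 4! / 19! → 1/58198140
sum: t=0:+1/17418240 t=1:−1/622080 t=2:+1/230400 t=3:−1/622080 t=4:+1/17418240 = 1/806400
3j²(7 4 7; 0 0 0) = Δ·Π!·Σ² = 2268/230945  (sign -1)
sum: t=0:+1/348364800 t=1:−1/13063680 t=2:+1/7741440 = 29/522547200
3j²(7 4 7; -3 -2 5) = Δ·Π!·Σ² = 1682/264537  (sign +1)
combine: 4πI² = 2025·2268/230945·1682/264537 = 24523560/193947611
take √, sign -1: I = -0.10031009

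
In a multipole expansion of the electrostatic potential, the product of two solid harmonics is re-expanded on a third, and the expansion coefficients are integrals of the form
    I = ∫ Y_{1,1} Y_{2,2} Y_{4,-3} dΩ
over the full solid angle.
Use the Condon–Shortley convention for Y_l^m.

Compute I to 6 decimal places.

triangle: need 1≤l₃≤3, have 4; I=0

0.000000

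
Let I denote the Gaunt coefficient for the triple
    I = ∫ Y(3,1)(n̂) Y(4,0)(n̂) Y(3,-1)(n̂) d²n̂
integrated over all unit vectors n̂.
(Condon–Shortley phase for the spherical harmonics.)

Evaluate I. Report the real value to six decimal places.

-0.025645

m-sum 0 ✓  L=10 even ✓  1≤3≤7 ✓
Π(2lᵢ+1) = 7×9×7 = 441
triangle coeff Δ(3,4,3) = 1/34650
Σ_t [1,3]: t=1:−1/72 t=2:+1/16 t=3:−1/72 = 5/144
(3j)²=2/77 [(3 4 3; 0 0 0)], sign=-1
Σ_t [0,2]: t=0:+1/1152 t=1:−1/36 t=2:+1/32 = 5/1152
(3j)²=1/1386 [(3 4 3; 1 0 -1)], sign=+1
⇒ 4πI² = 1/121
I = (-1)√(1/121/(4π)) = -0.02564498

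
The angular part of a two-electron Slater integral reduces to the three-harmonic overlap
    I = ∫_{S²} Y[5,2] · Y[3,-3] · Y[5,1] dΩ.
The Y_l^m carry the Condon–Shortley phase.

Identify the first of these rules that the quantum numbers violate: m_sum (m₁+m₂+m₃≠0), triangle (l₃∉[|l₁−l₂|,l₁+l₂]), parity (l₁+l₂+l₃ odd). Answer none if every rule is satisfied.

m₁+m₂+m₃ = 2 − 3 + 1 = 0  ✓
triangle: |5−3|=2 ≤ l₃=5 ≤ 5+3=8  ✓
parity: l₁+l₂+l₃ = 13 is odd  ✗

parity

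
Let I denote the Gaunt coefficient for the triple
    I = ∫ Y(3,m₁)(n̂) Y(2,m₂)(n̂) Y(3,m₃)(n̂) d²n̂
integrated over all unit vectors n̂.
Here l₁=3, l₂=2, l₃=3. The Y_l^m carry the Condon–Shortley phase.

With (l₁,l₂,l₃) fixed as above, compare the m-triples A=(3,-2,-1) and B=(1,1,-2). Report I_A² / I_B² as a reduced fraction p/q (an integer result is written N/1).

2/3

l's match ⇒ only the (l;m) 3-j factors differ between A and B.
A: triangle coeff Δ(3,2,3) = 1/3780; Σ_t [0,0]: t=0:+1/96 = 1/96; (3j)²=1/42 [(3 2 3; 3 -2 -1)], sign=+1
B: triangle coeff Δ(3,2,3) = 1/3780; Σ_t [1,2]: t=1:−1/12 t=2:+1/48 = -1/16; (3j)²=1/28 [(3 2 3; 1 1 -2)], sign=+1
I_A²/I_B² = (1/42)/(1/28) = 2/3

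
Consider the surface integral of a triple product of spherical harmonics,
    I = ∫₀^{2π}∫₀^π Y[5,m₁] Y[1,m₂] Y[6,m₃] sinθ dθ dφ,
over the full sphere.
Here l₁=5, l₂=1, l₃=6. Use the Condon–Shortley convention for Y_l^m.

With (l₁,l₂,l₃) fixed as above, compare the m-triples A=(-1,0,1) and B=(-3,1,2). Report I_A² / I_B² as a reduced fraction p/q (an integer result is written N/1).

l's match ⇒ only the (l;m) 3-j factors differ between A and B.
A: triangle coeff Δ(5,1,6) = 1/858; Σ_t [0,0]: t=0:+1/17280 = 1/17280; (3j)²=35/858 [(5 1 6; -1 0 1)], sign=-1
B: triangle coeff Δ(5,1,6) = 1/858; Σ_t [0,0]: t=0:+1/161280 = 1/161280; (3j)²=1/143 [(5 1 6; -3 1 2)], sign=+1
I_A²/I_B² = (35/858)/(1/143) = 35/6

35/6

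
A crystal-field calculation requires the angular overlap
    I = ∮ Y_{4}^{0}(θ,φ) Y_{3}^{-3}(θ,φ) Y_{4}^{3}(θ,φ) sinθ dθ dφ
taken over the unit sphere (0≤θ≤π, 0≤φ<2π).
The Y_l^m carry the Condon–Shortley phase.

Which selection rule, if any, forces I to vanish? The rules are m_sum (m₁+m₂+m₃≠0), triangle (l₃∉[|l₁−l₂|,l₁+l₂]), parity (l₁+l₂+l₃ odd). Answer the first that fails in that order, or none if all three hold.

parity

m₁+m₂+m₃ = 0 − 3 + 3 = 0  ✓
triangle: |4−3|=1 ≤ l₃=4 ≤ 4+3=7  ✓
parity: l₁+l₂+l₃ = 11 is odd  ✗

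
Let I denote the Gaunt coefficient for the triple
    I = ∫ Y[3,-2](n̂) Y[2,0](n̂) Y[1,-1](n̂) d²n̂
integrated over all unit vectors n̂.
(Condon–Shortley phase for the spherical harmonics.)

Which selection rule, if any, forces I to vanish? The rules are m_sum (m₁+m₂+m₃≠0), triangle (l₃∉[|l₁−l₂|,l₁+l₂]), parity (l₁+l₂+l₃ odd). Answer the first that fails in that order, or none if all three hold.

m₁+m₂+m₃ = -2 + 0 − 1 = -3  ✗
triangle: |3−2|=1 ≤ l₃=1 ≤ 3+2=5
parity: l₁+l₂+l₃ = 6 is even

m_sum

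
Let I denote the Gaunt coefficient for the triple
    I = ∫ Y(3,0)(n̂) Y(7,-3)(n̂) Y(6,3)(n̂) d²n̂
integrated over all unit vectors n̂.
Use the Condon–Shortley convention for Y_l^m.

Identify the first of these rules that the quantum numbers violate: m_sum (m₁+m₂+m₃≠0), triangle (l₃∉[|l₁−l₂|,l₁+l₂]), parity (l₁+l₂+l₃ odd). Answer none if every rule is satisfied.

azimuthal sum: 0 − 3 + 3 = 0  ✓
4 ≤ 6 ≤ 10 (triangle on l)  ✓
L = 3 + 7 + 6 = 16 (even)  ✓

none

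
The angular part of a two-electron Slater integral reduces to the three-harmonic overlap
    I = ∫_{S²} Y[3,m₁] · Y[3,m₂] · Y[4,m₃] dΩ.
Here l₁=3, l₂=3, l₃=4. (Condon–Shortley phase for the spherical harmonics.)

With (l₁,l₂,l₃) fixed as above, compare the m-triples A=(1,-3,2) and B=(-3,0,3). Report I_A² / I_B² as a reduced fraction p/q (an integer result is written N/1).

6/7

l's match ⇒ only the (l;m) 3-j factors differ between A and B.
A: triangle coeff Δ(3,3,4) = 1/34650; Σ_t [0,0]: t=0:+1/192 = 1/192; (3j)²=3/77 [(3 3 4; 1 -3 2)], sign=+1
B: triangle coeff Δ(3,3,4) = 1/34650; Σ_t [2,2]: t=2:+1/288 = 1/288; (3j)²=1/22 [(3 3 4; -3 0 3)], sign=-1
I_A²/I_B² = (3/77)/(1/22) = 6/7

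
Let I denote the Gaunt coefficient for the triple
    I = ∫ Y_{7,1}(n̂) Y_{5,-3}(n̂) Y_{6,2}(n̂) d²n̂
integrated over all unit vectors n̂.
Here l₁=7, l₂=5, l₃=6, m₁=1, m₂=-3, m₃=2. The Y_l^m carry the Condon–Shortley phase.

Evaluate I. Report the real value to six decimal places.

0.025664

Checks pass: Σm=0; 18 even; l₃=6∈[2,12].
(2·7+1)(2·5+1)(2·6+1) = 2145
Δ: 6! 8! 4! / 19! → 1/174594420
sum: t=1:−1/4147200 t=2:+1/207360 t=3:−1/82944 t=4:+1/207360 t=5:−1/4147200 = -1/345600
3j²(7 5 6; 0 0 0) = Δ·Π!·Σ² = 420/46189  (sign -1)
sum: t=0:+1/4147200 t=1:−1/518400 t=2:+1/663552 = -1/5529600
3j²(7 5 6; 1 -3 2) = Δ·Π!·Σ² = 98/230945  (sign -1)
combine: 4πI² = 2145·420/46189·98/230945 = 123480/14919047
take √, sign +1: I = 0.02566391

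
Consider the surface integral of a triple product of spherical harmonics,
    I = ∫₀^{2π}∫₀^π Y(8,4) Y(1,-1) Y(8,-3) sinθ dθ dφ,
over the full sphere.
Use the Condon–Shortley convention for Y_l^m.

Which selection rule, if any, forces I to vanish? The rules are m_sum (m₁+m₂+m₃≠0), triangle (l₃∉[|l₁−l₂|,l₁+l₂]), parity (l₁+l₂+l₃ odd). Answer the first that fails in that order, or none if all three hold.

Σmᵢ = 0  ✓
l₃∈[|l₁−l₂|,l₁+l₂]=[7,9], have l₃=8  ✓
Σlᵢ = 17 ⇒ odd  ✗

parity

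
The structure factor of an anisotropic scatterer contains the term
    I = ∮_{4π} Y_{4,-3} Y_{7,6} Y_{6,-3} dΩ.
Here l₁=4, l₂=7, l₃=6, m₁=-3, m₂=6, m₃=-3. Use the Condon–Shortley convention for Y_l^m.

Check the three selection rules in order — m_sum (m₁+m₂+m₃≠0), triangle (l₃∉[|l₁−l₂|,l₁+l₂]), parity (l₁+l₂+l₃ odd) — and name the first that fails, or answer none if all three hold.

Σmᵢ = 0  ✓
l₃∈[|l₁−l₂|,l₁+l₂]=[3,11], have l₃=6  ✓
Σlᵢ = 17 ⇒ odd  ✗

parity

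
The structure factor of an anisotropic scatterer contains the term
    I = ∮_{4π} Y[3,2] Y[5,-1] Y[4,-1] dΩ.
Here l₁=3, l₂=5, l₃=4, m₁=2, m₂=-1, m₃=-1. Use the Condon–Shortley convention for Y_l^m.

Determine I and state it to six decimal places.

m-sum 0 ✓  L=12 even ✓  2≤4≤8 ✓
Π(2lᵢ+1) = 7×11×9 = 693
triangle coeff Δ(3,5,4) = 1/180180
Σ_t [1,3]: t=1:−1/576 t=2:+1/144 t=3:−1/576 = 1/288
(3j)²=20/1001 [(3 5 4; 0 0 0)], sign=+1
Σ_t [0,1]: t=0:+1/1152 t=1:−1/432 = -5/3456
(3j)²=625/36036 [(3 5 4; 2 -1 -1)], sign=+1
⇒ 4πI² = 3125/13013
I = (+1)√(3125/13013/(4π)) = 0.13823925

0.138239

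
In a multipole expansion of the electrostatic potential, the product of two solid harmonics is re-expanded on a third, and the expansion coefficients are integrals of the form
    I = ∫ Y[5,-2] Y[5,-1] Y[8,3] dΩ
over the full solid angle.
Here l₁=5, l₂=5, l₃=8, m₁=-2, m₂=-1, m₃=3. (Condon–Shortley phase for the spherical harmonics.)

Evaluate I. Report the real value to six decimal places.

-0.105670

m-sum 0 ✓  L=18 even ✓  0≤8≤10 ✓
Π(2lᵢ+1) = 11×11×17 = 2057
triangle coeff Δ(5,5,8) = 1/37413090
Σ_t [0,2]: t=0:+1/1036800 t=1:−1/331776 t=2:+1/1036800 = -1/921600
(3j)²=490/46189 [(5 5 8; 0 0 0)], sign=-1
Σ_t [0,2]: t=0:+1/5806080 t=1:−1/1036800 t=2:+1/2073600 = -1/3225600
(3j)²=27/4199 [(5 5 8; -2 -1 3)], sign=+1
⇒ 4πI² = 145530/1037153
I = (-1)√(145530/1037153/(4π)) = -0.10566956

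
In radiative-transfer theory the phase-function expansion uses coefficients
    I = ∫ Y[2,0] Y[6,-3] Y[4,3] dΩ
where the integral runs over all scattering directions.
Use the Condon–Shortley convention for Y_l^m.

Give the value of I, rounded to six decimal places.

Checks pass: Σm=0; 12 even; l₃=4∈[4,8].
(2·2+1)(2·6+1)(2·4+1) = 585
Δ: 4! 0! 8! / 13! → 1/6435
sum: t=2:+1/2304 = 1/2304
3j²(2 6 4; 0 0 0) = Δ·Π!·Σ² = 5/143  (sign +1)
sum: t=2:+1/20160 = 1/20160
3j²(2 6 4; 0 -3 3) = Δ·Π!·Σ² = 12/715  (sign -1)
combine: 4πI² = 585·5/143·12/715 = 540/1573
take √, sign -1: I = -0.16528277

-0.165283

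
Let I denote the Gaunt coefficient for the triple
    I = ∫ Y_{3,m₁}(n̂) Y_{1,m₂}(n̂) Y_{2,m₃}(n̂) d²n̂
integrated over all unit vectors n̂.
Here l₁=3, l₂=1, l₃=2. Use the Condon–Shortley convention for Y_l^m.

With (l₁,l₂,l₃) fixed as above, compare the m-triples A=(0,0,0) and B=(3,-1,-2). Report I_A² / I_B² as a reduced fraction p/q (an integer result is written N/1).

3/5

l's match ⇒ only the (l;m) 3-j factors differ between A and B.
A: triangle coeff Δ(3,1,2) = 1/105; Σ_t [1,1]: t=1:−1/4 = -1/4; (3j)²=3/35 [(3 1 2; 0 0 0)], sign=-1
B: triangle coeff Δ(3,1,2) = 1/105; Σ_t [0,0]: t=0:+1/48 = 1/48; (3j)²=1/7 [(3 1 2; 3 -1 -2)], sign=+1
I_A²/I_B² = (3/35)/(1/7) = 3/5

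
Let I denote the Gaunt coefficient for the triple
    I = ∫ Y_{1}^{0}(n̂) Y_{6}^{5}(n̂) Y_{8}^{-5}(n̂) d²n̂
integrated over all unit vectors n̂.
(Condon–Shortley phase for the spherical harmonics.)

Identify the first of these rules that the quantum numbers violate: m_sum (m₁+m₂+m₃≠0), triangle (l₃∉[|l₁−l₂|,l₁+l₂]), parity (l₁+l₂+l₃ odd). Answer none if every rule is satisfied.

azimuthal sum: 0 + 5 − 5 = 0  ✓
5 ≤ 8 ≤ 7 (triangle on l)  ✗
L = 1 + 6 + 8 = 15 (odd)

triangle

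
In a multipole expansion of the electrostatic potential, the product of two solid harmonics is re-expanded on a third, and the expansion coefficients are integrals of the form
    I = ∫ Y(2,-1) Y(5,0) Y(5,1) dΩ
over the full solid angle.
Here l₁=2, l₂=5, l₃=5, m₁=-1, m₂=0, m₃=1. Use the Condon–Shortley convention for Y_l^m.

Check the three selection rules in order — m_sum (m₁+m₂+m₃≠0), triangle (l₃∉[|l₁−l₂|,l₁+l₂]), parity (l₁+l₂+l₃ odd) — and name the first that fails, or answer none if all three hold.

none

azimuthal sum: -1 + 0 + 1 = 0  ✓
3 ≤ 5 ≤ 7 (triangle on l)  ✓
L = 2 + 5 + 5 = 12 (even)  ✓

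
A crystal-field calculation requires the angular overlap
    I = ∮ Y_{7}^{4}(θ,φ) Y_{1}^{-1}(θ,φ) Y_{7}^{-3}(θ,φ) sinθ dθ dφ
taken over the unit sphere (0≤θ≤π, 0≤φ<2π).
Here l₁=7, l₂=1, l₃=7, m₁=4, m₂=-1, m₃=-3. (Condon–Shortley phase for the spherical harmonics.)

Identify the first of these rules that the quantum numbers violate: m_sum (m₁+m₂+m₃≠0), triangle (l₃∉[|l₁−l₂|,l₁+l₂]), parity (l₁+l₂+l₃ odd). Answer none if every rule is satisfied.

Σmᵢ = 0  ✓
l₃∈[|l₁−l₂|,l₁+l₂]=[6,8], have l₃=7  ✓
Σlᵢ = 15 ⇒ odd  ✗

parity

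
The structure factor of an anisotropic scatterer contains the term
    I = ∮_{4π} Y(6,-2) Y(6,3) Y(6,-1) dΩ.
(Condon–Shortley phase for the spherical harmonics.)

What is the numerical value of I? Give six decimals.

Checks pass: Σm=0; 18 even; l₃=6∈[0,12].
(2·6+1)(2·6+1)(2·6+1) = 2197
Δ: 6! 6! 6! / 19! → 1/325909584
sum: t=0:+1/373248000 t=1:−1/1728000 t=2:+1/110592 t=3:−1/46656 t=4:+1/110592 t=5:−1/1728000 t=6:+1/373248000 = -7/1555200
3j²(6 6 6; 0 0 0) = Δ·Π!·Σ² = 400/46189  (sign -1)
sum: t=3:−1/3110400 t=4:+1/276480 t=5:−1/207360 t=6:+1/1244160 = -1/1382400
3j²(6 6 6; -2 3 -1) = Δ·Π!·Σ² = 189/92378  (sign +1)
combine: 4πI² = 2197·400/46189·189/92378 = 491400/12623809
take √, sign -1: I = -0.05565670

-0.055657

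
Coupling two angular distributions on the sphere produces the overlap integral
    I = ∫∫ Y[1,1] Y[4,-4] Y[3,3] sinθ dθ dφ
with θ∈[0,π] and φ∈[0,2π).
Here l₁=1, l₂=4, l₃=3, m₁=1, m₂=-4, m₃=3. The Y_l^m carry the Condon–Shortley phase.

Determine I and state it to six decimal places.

Rules hold: Σm=0, L=8 even, 3≤3≤5.
N = 3·9·7 = 189
Δ = 2!·0!·6!/9! = 1/252
Racah Σ t=1..1: t=1:−1/36 = -1/36
⇒ 3j(1 4 3; 0 0 0)² = 4/63, sgn +1
Racah Σ t=0..0: t=0:+1/1440 = 1/1440
⇒ 3j(1 4 3; 1 -4 3)² = 1/9, sgn +1
4πI² = N·(3j₀)²·(3jₘ)² = 4/3
I = +1·√(1.33333/4π) = 0.32573501

0.325735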